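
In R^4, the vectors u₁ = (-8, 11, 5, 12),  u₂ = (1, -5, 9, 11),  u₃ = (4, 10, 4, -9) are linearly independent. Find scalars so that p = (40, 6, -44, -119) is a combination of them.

Since u₁, u₂, u₃ are independent, the coefficients expressing p are uniquely determined by a linear system.
The system has the unique solution (c₁, c₂, c₃) = (-4, -4, 3).

p = -4u₁ - 4u₂ + 3u₃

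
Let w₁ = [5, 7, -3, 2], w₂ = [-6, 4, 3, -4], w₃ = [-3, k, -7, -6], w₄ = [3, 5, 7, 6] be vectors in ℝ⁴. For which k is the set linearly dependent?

k = -5

The vectors are dependent exactly when the determinant of the matrix with rows w₁, w₂, w₃, w₄ vanishes.
Cofactor expansion gives det = -56*k - 280.
Setting this to zero gives k = -5.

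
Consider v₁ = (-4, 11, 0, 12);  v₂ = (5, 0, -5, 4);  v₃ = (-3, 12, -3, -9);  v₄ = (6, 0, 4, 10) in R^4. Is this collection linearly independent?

Place the vectors as rows of a 4×4 matrix and reduce to echelon form.
The reduction yields 4 nonzero rows, so the rank is 4.
Since rank = 4 (the number of vectors), the set is linearly independent.

linearly independent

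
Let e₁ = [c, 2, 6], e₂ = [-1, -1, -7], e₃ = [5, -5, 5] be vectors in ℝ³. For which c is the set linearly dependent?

c = 0

The set is linearly dependent precisely when det[e₁; e₂; e₃] = 0.
Expanding, det = -40*c.
Solving -40*c = 0 yields c = 0.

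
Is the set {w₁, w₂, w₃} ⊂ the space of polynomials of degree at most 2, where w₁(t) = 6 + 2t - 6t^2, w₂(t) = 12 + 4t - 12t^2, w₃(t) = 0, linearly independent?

Take coordinates with respect to the standard basis {1, t, t^2}.
One of the vectors is the zero vector, so the set is linearly dependent.

linearly dependent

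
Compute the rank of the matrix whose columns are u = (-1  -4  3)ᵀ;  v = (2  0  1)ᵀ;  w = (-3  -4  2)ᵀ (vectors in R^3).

rank 2

Put the 3×3 matrix [u|v|w] into echelon form.
Exactly 2 pivots survive; hence the rank is 2.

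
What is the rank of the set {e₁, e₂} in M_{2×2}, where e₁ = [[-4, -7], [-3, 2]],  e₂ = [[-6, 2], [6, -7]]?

Pass to coordinate vectors with respect to the basis {E₁₁, E₁₂, E₂₁, E₂₂}.
Put the 4×2 matrix [e₁|e₂] into echelon form.
Exactly 2 pivots survive; hence the rank is 2.

2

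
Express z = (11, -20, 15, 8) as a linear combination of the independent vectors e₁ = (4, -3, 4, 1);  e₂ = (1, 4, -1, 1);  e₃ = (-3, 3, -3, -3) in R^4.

Write z = a₁e₁ + … + a₃e₃ and equate components.
Back-substitution yields (a₁, a₂, a₃) = (1, -2, -3).

z = e₁ - 2e₂ - 3e₃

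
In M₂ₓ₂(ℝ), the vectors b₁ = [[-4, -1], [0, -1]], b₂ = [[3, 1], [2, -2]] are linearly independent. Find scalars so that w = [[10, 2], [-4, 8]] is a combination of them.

w = -4b₁ - 2b₂

Identify each element with its coordinate vector in ℝ⁴ via {E₁₁, E₁₂, E₂₁, E₂₂}.
Since b₁, b₂ are independent, the coefficients expressing w are uniquely determined by a linear system.
The system has the unique solution (a₁, a₂) = (-4, -2).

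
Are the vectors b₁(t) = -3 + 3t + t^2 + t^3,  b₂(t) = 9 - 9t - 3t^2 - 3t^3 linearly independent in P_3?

Take coordinates with respect to the standard basis {1, t, …, t^3}.
Place the vectors as rows of a 2×4 matrix and reduce to echelon form.
The reduction yields 1 nonzero row, so the rank is 1.
Since rank 1 < 2, the set is linearly dependent.

linearly dependent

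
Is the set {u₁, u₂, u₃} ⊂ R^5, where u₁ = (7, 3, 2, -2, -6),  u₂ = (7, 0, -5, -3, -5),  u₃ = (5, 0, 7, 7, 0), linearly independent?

Place the vectors as rows of a 3×5 matrix and reduce to echelon form.
The reduction yields 3 nonzero rows, so the rank is 3.
Since rank = 3 (the number of vectors), the set is linearly independent.

linearly independent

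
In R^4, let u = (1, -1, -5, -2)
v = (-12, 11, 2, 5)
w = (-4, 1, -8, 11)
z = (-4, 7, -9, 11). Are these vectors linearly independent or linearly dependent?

linearly independent

The matrix [u|v|w|z] has determinant -4296.
A nonzero determinant means the columns are linearly independent.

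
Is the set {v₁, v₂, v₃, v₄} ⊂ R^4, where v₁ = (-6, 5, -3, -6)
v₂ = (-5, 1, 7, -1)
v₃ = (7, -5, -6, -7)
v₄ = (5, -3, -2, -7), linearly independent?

linearly independent

The matrix [v₁|v₂|v₃|v₄] has determinant 1154.
A nonzero determinant means the columns are linearly independent.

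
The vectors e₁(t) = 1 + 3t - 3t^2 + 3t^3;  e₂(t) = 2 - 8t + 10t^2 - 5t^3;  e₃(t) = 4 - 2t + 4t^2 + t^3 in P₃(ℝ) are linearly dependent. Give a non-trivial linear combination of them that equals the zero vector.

Take coordinates with respect to {1, t, …, t^3}.
Row-reduce the matrix with e₁, e₂, e₃ as columns; the null space gives the coefficients.
A generator of the null space is (2, 1, -1).

2e₁ + e₂ - e₃ = 0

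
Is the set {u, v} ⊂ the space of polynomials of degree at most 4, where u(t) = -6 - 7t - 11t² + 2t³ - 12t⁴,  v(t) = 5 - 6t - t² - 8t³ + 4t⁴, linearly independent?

linearly independent

Take coordinates with respect to the standard basis {1, t, …, t⁴}.
Row-reduce the matrix whose columns are u, v.
The reduction yields 2 nonzero rows, so the rank is 2.
Since rank = 2 (the number of vectors), the set is linearly independent.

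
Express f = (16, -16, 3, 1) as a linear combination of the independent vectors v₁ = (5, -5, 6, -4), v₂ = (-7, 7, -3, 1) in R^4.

Solve the system with v₁, v₂ as columns and f as the right-hand side.
The system has the unique solution (c₁, c₂) = (-1, -3).

f = -v₁ - 3v₂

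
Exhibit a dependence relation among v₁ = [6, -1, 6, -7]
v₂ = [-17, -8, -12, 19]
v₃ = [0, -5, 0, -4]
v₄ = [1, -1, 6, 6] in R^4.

Write the vectors as columns of a matrix and find a nonzero vector in its null space.
One solution (up to scaling) is (3, 1, -2, -1).

3v₁ + v₂ - 2v₃ - v₄ = 0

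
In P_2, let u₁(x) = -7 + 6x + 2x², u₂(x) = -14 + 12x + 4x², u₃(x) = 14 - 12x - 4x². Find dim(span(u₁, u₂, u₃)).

Use coordinates relative to {1, x, x²}.
Row-reduce the 3×3 matrix with these as rows.
Reduction leaves 1 leading entry, giving rank 1.

1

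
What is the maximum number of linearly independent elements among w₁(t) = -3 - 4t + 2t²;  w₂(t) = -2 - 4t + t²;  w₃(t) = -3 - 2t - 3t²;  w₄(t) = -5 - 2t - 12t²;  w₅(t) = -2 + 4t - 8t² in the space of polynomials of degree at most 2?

Pass to coordinate vectors with respect to the basis {1, t, t²}.
Put the 3×5 matrix [w₁|w₂|w₃|w₄|w₅] into echelon form.
Exactly 3 pivots survive; hence the rank is 3.
(With 5 elements in a 3-dimensional space the rank is at most 3.)

3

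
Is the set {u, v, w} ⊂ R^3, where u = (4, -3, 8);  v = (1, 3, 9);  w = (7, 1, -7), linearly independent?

Place the vectors as rows of a 3×3 matrix and reduce to echelon form.
The reduction yields 3 nonzero rows, so the rank is 3.
Since rank = 3 (the number of vectors), the set is linearly independent.

linearly independent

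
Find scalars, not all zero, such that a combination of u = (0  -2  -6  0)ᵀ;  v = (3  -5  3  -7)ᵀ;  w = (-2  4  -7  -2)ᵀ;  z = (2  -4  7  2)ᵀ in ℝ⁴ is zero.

w + z = 0

Solve the homogeneous system with u, v, w, z as columns by row-reducing the coefficient matrix.
One solution (up to scaling) is (0, 0, 1, 1).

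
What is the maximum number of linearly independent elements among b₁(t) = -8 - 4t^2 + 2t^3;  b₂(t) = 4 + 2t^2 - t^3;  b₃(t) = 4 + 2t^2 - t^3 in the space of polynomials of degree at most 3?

Represent each element by its coordinate vector in ℝ⁴.
Apply Gaussian elimination to the matrix whose rows are b₁, b₂, b₃.
Exactly 1 pivot survives; hence the rank is 1.

1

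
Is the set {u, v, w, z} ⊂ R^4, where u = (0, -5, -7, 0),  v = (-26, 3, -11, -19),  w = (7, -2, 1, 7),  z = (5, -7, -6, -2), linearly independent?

linearly dependent

Row-reduce the matrix whose columns are u, v, w, z.
The reduction yields 3 nonzero rows, so the rank is 3.
Since rank 3 < 4, the set is linearly dependent.
Indeed 2u - v - 3w - z = 0.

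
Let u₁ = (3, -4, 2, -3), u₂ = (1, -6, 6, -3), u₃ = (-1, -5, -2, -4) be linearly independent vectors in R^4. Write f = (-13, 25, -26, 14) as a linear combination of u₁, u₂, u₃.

Set up the augmented matrix [u₁ | u₂ | u₃ | f] and row-reduce.
Back-substitution yields (c₁, c₂, c₃) = (-3, -3, 1).

f = -3u₁ - 3u₂ + u₃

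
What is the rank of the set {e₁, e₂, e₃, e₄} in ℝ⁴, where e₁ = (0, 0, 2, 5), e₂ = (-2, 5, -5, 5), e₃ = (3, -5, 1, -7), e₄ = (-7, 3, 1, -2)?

Form the matrix with e₁, e₂, e₃, e₄ as columns and reduce.
Exactly 4 pivots survive; hence the rank is 4.

4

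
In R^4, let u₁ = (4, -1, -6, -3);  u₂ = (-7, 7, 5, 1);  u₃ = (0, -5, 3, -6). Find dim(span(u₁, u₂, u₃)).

Row-reduce the 3×4 matrix with these as rows.
Exactly 3 pivots survive; hence the rank is 3.

dim = 3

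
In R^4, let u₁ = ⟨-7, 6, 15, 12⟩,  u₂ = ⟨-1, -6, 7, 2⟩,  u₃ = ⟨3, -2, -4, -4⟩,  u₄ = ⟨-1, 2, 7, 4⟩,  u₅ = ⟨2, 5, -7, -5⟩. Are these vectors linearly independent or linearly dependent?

There are 5 vectors in a 4-dimensional space, so they cannot be linearly independent.

linearly dependent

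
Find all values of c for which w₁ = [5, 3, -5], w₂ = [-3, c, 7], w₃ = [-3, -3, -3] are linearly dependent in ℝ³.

c = -1

The vectors are dependent exactly when the determinant of the matrix with rows w₁, w₂, w₃ vanishes.
The determinant works out to -30*c - 30.
Setting this to zero gives c = -1.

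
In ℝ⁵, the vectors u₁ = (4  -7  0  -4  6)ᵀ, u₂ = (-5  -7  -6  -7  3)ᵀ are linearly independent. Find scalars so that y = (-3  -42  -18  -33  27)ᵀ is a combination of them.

y = 3u₁ + 3u₂

Since u₁, u₂ are independent, the coefficients expressing y are uniquely determined by a linear system.
Row-reducing the augmented matrix gives the unique coefficients (c₁, c₂) = (3, 3).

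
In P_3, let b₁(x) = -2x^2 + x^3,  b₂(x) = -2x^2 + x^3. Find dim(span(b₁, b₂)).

1

Represent each element by its coordinate vector in ℝ⁴.
Form the matrix with b₁, b₂ as columns and reduce.
The echelon form has 1 nonzero row, so the rank is 1.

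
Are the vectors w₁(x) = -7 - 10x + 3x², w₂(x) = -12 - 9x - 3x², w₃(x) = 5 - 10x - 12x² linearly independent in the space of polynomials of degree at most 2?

linearly independent

Write each element as a coordinate vector in ℝ³ using {1, x, x²}.
Form the 3×3 matrix with these as columns; its determinant is 1539.
A nonzero determinant means the columns are linearly independent.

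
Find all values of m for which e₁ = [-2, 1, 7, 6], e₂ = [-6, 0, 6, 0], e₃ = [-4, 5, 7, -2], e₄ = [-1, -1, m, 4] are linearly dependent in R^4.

m = 23/8

Dependence holds iff the 4×4 matrix [e₁ e₂ e₃ e₄] is singular.
Cofactor expansion gives det = 192*m - 552.
Solving 192*m - 552 = 0 yields m = 23/8.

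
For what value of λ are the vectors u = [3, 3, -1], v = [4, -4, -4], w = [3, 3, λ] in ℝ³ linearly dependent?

The set is linearly dependent precisely when det[u; v; w] = 0.
Cofactor expansion gives det = -24*λ - 24.
Setting this to zero gives λ = -1.

λ = -1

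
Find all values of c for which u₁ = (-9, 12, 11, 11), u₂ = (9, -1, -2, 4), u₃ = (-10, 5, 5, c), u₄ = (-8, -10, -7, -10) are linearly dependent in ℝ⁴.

c = -25

Place the vectors as rows of a 4×4 matrix; dependence ⇔ determinant zero.
Expanding, det = 13*c + 325.
This vanishes exactly when c = -25.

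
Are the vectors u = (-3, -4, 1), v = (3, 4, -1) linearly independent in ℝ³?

linearly dependent

Place the vectors as rows of a 2×3 matrix and reduce to echelon form.
The reduction yields 1 nonzero row, so the rank is 1.
Since rank 1 < 2, the set is linearly dependent.
Indeed u + v = 0.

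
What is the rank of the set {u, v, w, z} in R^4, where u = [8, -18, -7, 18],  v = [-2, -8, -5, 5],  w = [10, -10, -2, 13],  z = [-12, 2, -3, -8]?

Row-reduce the 4×4 matrix with these as rows.
Exactly 2 pivots survive; hence the rank is 2.

rank 2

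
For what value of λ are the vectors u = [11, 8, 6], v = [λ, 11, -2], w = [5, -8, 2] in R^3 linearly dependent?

Place the vectors as rows of a 3×3 matrix; dependence ⇔ determinant zero.
The determinant works out to -64*λ - 344.
This vanishes exactly when λ = -43/8.

λ = -43/8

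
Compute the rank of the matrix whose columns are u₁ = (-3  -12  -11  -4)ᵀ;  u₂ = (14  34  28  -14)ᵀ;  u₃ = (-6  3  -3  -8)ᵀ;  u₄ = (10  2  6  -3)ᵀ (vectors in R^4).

rank 3

Row-reduce the 4×4 matrix with these as rows.
There are 3 pivot columns, so rank = 3.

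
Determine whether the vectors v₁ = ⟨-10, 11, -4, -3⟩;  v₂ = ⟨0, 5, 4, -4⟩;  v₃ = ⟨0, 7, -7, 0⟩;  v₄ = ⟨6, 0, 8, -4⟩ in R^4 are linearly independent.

Row-reduce the matrix whose columns are v₁, v₂, v₃, v₄.
The reduction yields 4 nonzero rows, so the rank is 4.
Since rank = 4 (the number of vectors), the set is linearly independent.

linearly independent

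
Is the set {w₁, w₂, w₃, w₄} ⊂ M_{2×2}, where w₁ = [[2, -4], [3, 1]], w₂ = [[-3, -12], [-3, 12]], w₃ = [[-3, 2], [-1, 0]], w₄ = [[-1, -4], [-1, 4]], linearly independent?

linearly dependent

Write each element as a coordinate vector in ℝ⁴ using {E₁₁, E₁₂, E₂₁, E₂₂}.
One vector is a scalar multiple of another, so the set is dependent.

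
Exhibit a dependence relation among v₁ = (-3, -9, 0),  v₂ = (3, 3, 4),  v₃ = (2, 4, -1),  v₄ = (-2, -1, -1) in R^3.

v₁ + v₂ + 2v₃ + 2v₄ = 0

Write the vectors as columns of a matrix and find a nonzero vector in its null space.
The free variable yields coefficients (1, 1, 2, 2) (any nonzero multiple also works).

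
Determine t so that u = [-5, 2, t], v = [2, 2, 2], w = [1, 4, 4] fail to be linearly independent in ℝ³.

The vectors are dependent exactly when the determinant of the matrix with rows u, v, w vanishes.
Expanding, det = 6*t - 12.
Solving 6*t - 12 = 0 yields t = 2.

t = 2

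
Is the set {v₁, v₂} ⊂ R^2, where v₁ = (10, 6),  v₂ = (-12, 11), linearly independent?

Row-reduce the matrix whose columns are v₁, v₂.
The reduction yields 2 nonzero rows, so the rank is 2.
Since rank = 2 (the number of vectors), the set is linearly independent.

linearly independent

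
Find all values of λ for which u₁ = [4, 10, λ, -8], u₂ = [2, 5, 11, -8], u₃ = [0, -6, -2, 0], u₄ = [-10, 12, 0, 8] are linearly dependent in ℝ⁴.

The set is linearly dependent precisely when det[u₁; u₂; u₃; u₄] = 0.
The determinant works out to 384*λ - 4352.
Setting this to zero gives λ = 34/3.

λ = 34/3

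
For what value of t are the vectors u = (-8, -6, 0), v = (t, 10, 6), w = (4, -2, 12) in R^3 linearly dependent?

The set is linearly dependent precisely when det[u; v; w] = 0.
Expanding, det = 72*t - 1200.
Solving 72*t - 1200 = 0 yields t = 50/3.

t = 50/3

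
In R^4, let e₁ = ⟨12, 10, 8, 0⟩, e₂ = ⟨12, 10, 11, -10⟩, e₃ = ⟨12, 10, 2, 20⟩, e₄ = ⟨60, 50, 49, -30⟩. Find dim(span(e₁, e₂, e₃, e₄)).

2

Put the 4×4 matrix [e₁|e₂|e₃|e₄] into echelon form.
Exactly 2 pivots survive; hence the rank is 2.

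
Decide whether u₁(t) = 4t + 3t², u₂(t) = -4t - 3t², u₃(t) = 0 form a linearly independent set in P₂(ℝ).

linearly dependent

Write each element as a coordinate vector in ℝ³ using {1, t, t²}.
One of the vectors is the zero vector, so the set is linearly dependent.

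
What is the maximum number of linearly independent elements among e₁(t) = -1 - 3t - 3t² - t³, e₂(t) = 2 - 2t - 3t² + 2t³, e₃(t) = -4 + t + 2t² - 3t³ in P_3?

Pass to coordinate vectors with respect to the basis {1, t, …, t³}.
Put the 4×3 matrix [e₁|e₂|e₃] into echelon form.
The echelon form has 3 nonzero rows, so the rank is 3.

3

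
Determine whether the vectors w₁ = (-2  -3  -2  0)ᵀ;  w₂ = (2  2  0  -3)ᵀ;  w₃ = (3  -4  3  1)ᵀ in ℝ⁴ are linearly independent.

linearly independent

Row-reduce the matrix whose columns are w₁, w₂, w₃.
The reduction yields 3 nonzero rows, so the rank is 3.
Since rank = 3 (the number of vectors), the set is linearly independent.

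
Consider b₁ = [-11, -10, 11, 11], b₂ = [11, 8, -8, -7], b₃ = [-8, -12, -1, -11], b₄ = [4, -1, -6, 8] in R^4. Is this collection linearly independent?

The matrix [b₁|b₂|b₃|b₄] has determinant -6571.
A nonzero determinant means the columns are linearly independent.

linearly independent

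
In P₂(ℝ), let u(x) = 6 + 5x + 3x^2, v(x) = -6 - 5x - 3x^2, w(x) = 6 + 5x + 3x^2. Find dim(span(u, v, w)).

dim = 1

Pass to coordinate vectors with respect to the basis {1, x, x^2}.
Put the 3×3 matrix [u|v|w] into echelon form.
Reduction leaves 1 leading entry, giving rank 1.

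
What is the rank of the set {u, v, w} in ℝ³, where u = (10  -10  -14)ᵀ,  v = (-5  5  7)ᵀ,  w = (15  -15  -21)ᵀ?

rank 1

Row-reduce the 3×3 matrix with these as rows.
Exactly 1 pivot survives; hence the rank is 1.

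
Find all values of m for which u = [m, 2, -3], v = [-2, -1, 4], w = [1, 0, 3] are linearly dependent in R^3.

m = 17/3

The vectors are dependent exactly when the determinant of the matrix with rows u, v, w vanishes.
Cofactor expansion gives det = 17 - 3*m.
Solving 17 - 3*m = 0 yields m = 17/3.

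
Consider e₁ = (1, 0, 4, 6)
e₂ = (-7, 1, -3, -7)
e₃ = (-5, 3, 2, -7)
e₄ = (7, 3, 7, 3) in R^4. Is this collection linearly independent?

Form the 4×4 matrix with these as columns; its determinant is -240.
A nonzero determinant means the columns are linearly independent.

linearly independent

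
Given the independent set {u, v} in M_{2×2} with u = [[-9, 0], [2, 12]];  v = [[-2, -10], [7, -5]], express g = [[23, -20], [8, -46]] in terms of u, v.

Identify each element with its coordinate vector in ℝ⁴ via {E₁₁, E₁₂, E₂₁, E₂₂}.
Set up the augmented matrix [u | v | g] and row-reduce.
Back-substitution yields (c₁, c₂) = (-3, 2).

g = -3u + 2v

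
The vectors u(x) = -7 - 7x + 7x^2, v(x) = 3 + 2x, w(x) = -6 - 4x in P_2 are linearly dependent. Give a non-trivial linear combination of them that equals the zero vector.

2v + w = 0

Write each element as a vector in ℝ³ using {1, x, x^2}.
Row-reduce the matrix with u, v, w as columns; the null space gives the coefficients.
One solution (up to scaling) is (0, 2, 1).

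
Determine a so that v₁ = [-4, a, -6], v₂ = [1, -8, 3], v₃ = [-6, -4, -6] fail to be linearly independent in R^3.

a = 6

The set is linearly dependent precisely when det[v₁; v₂; v₃] = 0.
Expanding, det = 72 - 12*a.
Setting this to zero gives a = 6.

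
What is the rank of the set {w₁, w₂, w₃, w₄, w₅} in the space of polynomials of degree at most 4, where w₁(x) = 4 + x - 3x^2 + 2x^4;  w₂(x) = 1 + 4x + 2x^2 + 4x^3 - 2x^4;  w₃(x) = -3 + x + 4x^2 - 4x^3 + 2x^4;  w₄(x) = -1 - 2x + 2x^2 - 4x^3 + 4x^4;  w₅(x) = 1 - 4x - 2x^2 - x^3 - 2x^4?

Pass to coordinate vectors with respect to the basis {1, x, …, x^4}.
Apply Gaussian elimination to the matrix whose rows are w₁, w₂, w₃, w₄, w₅.
Exactly 5 pivots survive; hence the rank is 5.

5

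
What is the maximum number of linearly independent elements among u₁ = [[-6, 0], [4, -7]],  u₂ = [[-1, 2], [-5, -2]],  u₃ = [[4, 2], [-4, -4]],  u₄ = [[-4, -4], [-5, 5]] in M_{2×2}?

Represent each element by its coordinate vector in ℝ⁴.
Put the 4×4 matrix [u₁|u₂|u₃|u₄] into echelon form.
Exactly 4 pivots survive; hence the rank is 4.

4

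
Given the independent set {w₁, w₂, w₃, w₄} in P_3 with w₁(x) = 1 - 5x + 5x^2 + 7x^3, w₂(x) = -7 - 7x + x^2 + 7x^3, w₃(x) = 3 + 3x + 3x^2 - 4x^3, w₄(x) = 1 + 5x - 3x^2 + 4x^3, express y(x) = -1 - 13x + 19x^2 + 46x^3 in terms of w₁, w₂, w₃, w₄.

Work in coordinates with respect to the standard basis {1, x, …, x^3}.
Write y = α₁w₁ + … + α₄w₄ and equate components.
Back-substitution yields (α₁, …, α₄) = (4, 2, 2, 3).

y = 4w₁ + 2w₂ + 2w₃ + 3w₄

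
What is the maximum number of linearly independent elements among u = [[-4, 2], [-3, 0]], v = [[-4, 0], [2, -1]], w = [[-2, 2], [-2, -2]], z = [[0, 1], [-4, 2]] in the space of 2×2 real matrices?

Represent each element by its coordinate vector in ℝ⁴.
Row-reduce the 4×4 matrix with these as rows.
The echelon form has 4 nonzero rows, so the rank is 4.

4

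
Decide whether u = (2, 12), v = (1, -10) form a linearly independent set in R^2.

Form the 2×2 matrix with these as columns; its determinant is -32.
A nonzero determinant means the columns are linearly independent.

linearly independent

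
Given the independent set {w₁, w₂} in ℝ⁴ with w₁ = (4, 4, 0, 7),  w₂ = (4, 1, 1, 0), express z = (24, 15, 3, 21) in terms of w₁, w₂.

z = 3w₁ + 3w₂

Set up the augmented matrix [w₁ | w₂ | z] and row-reduce.
The system has the unique solution (α₁, α₂) = (3, 3).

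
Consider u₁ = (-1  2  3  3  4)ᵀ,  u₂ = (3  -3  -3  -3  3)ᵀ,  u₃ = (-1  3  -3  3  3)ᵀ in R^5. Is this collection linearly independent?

linearly independent

Row-reduce the matrix whose columns are u₁, u₂, u₃.
The reduction yields 3 nonzero rows, so the rank is 3.
Since rank = 3 (the number of vectors), the set is linearly independent.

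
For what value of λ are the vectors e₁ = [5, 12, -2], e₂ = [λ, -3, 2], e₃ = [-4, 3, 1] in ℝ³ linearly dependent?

Place the vectors as rows of a 3×3 matrix; dependence ⇔ determinant zero.
The determinant works out to -18*λ - 117.
Solving -18*λ - 117 = 0 yields λ = -13/2.

λ = -13/2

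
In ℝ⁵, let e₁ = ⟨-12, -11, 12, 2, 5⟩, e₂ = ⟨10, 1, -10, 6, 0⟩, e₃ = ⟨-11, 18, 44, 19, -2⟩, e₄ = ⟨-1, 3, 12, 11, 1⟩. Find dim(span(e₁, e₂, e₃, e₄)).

3

Form the matrix with e₁, e₂, e₃, e₄ as columns and reduce.
There are 3 pivot columns, so rank = 3.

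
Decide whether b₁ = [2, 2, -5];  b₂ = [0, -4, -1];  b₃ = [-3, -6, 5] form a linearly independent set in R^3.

Place the vectors as rows of a 3×3 matrix and reduce to echelon form.
The reduction yields 3 nonzero rows, so the rank is 3.
Since rank = 3 (the number of vectors), the set is linearly independent.

linearly independent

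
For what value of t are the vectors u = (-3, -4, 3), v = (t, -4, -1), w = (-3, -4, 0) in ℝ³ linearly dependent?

t = -3

The vectors are dependent exactly when the determinant of the matrix with rows u, v, w vanishes.
Expanding, det = -12*t - 36.
Setting this to zero gives t = -3.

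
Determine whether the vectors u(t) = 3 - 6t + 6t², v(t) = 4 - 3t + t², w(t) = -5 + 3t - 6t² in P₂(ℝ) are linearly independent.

linearly independent

Take coordinates with respect to the standard basis {1, t, t²}.
Place the vectors as rows of a 3×3 matrix and reduce to echelon form.
The reduction yields 3 nonzero rows, so the rank is 3.
Since rank = 3 (the number of vectors), the set is linearly independent.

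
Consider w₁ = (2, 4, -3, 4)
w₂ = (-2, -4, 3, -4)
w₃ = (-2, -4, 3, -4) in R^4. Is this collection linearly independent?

Row-reduce the matrix whose columns are w₁, w₂, w₃.
The reduction yields 1 nonzero row, so the rank is 1.
Since rank 1 < 3, the set is linearly dependent.

linearly dependent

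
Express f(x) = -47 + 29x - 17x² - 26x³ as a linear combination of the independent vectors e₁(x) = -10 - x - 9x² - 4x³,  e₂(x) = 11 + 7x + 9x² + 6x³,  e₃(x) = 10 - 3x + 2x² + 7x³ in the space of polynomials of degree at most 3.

f = 4e₁ + 3e₂ - 4e₃

Identify each element with its coordinate vector in ℝ⁴ via {1, x, …, x³}.
Since e₁, e₂, e₃ are independent, the coefficients expressing f are uniquely determined by a linear system.
The system has the unique solution (a₁, a₂, a₃) = (4, 3, -4).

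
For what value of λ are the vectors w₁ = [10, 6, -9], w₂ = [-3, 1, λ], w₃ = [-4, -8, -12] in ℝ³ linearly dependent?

The vectors are dependent exactly when the determinant of the matrix with rows w₁, w₂, w₃ vanishes.
Cofactor expansion gives det = 56*λ - 588.
Setting this to zero gives λ = 21/2.

λ = 21/2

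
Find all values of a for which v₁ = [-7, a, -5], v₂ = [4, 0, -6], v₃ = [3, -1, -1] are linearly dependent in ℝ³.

Place the vectors as rows of a 3×3 matrix; dependence ⇔ determinant zero.
The determinant works out to 62 - 14*a.
This vanishes exactly when a = 31/7.

a = 31/7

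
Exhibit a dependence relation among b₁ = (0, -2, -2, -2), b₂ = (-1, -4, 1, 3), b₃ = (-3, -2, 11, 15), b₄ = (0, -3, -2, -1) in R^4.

Row-reduce the matrix with b₁, b₂, b₃, b₄ as columns; the null space gives the coefficients.
The free variable yields coefficients (2, -3, 1, 2) (any nonzero multiple also works).

2b₁ - 3b₂ + b₃ + 2b₄ = 0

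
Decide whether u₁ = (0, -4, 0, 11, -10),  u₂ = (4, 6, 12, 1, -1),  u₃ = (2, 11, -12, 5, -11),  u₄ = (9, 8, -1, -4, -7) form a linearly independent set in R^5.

Row-reduce the matrix whose columns are u₁, u₂, u₃, u₄.
The reduction yields 4 nonzero rows, so the rank is 4.
Since rank = 4 (the number of vectors), the set is linearly independent.

linearly independent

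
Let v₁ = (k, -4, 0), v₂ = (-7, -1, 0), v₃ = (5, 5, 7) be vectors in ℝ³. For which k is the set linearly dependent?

Dependence holds iff the 3×3 matrix [v₁ v₂ v₃] is singular.
The determinant works out to -7*k - 196.
This vanishes exactly when k = -28.

k = -28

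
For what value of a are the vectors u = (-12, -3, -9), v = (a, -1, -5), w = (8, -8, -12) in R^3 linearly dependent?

a = -32/3

The set is linearly dependent precisely when det[u; v; w] = 0.
Expanding, det = 36*a + 384.
Solving 36*a + 384 = 0 yields a = -32/3.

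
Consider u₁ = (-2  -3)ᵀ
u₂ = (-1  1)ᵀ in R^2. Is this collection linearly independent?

linearly independent

Place the vectors as rows of a 2×2 matrix and reduce to echelon form.
The reduction yields 2 nonzero rows, so the rank is 2.
Since rank = 2 (the number of vectors), the set is linearly independent.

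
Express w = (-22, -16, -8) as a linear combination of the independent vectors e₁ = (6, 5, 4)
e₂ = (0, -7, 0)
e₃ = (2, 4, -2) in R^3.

Set up the augmented matrix [e₁ | e₂ | e₃ | w] and row-reduce.
Row-reducing the augmented matrix gives the unique coefficients (a₁, a₂, a₃) = (-3, -1, -2).

w = -3e₁ - e₂ - 2e₃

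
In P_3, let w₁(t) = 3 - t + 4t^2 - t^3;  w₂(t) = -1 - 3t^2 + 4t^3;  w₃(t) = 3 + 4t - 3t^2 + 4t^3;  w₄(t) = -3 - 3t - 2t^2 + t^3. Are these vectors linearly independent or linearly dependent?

linearly independent

Take coordinates with respect to the standard basis {1, t, …, t^3}.
Row-reduce the matrix whose columns are w₁, w₂, w₃, w₄.
The reduction yields 4 nonzero rows, so the rank is 4.
Since rank = 4 (the number of vectors), the set is linearly independent.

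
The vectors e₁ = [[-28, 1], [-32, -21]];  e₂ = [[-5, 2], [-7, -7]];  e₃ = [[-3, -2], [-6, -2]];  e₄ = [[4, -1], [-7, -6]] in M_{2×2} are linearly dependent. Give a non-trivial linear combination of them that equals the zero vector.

Take coordinates with respect to {E₁₁, E₁₂, E₂₁, E₂₂}.
Set up α₁e₁ + … + α₄e₄ = 0 and solve the homogeneous system.
The free variable yields coefficients (1, -3, -3, 1) (any nonzero multiple also works).

e₁ - 3e₂ - 3e₃ + e₄ = 0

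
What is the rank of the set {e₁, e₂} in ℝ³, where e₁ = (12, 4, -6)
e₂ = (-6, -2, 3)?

1

Apply Gaussian elimination to the matrix whose rows are e₁, e₂.
There is 1 pivot column, so rank = 1.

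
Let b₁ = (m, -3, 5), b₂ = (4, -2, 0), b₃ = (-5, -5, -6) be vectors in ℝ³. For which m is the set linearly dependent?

The set is linearly dependent precisely when det[b₁; b₂; b₃] = 0.
The determinant works out to 12*m - 222.
Setting this to zero gives m = 37/2.

m = 37/2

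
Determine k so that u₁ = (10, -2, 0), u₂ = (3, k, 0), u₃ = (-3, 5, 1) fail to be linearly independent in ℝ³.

k = -3/5

The set is linearly dependent precisely when det[u₁; u₂; u₃] = 0.
Expanding, det = 10*k + 6.
Setting this to zero gives k = -3/5.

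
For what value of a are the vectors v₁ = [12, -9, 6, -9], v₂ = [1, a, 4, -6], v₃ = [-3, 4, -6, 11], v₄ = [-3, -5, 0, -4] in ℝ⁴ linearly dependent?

The set is linearly dependent precisely when det[v₁; v₂; v₃; v₄] = 0.
Expanding, det = 180*a - 180.
Setting this to zero gives a = 1.

a = 1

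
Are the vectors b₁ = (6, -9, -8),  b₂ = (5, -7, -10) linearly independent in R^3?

Place the vectors as rows of a 2×3 matrix and reduce to echelon form.
The reduction yields 2 nonzero rows, so the rank is 2.
Since rank = 2 (the number of vectors), the set is linearly independent.

linearly independent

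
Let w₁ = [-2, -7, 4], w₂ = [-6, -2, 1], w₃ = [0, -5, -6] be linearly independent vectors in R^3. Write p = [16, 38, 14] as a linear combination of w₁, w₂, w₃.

p = -2w₁ - 2w₂ - 4w₃

Since w₁, w₂, w₃ are independent, the coefficients expressing p are uniquely determined by a linear system.
Back-substitution yields (c₁, c₂, c₃) = (-2, -2, -4).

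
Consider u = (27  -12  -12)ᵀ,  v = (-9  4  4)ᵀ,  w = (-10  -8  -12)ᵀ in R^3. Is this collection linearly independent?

linearly dependent

Place the vectors as rows of a 3×3 matrix and reduce to echelon form.
The reduction yields 2 nonzero rows, so the rank is 2.
Since rank 2 < 3, the set is linearly dependent.
Indeed u + 3v = 0.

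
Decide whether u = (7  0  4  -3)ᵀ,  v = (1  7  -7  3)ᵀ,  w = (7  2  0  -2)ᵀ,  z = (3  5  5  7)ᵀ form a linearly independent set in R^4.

linearly independent

Form the 4×4 matrix with these as columns; its determinant is -534.
A nonzero determinant means the columns are linearly independent.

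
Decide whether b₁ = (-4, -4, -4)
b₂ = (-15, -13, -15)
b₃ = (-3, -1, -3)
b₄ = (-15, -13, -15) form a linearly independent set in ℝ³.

linearly dependent

There are 4 vectors in a 3-dimensional space, so they cannot be linearly independent.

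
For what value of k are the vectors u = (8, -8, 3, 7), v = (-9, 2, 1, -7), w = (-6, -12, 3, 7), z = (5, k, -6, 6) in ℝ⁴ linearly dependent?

The set is linearly dependent precisely when det[u; v; w; z] = 0.
Cofactor expansion gives det = 392*k - 1904.
Setting this to zero gives k = 34/7.

k = 34/7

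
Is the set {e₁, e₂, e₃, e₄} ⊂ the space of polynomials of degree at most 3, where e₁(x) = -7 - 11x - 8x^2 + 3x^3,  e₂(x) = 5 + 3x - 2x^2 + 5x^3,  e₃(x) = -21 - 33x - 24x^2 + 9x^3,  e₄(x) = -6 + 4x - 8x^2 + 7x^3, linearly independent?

Write each element as a coordinate vector in ℝ⁴ using {1, x, …, x^3}.
One vector is a scalar multiple of another, so the set is dependent.

linearly dependent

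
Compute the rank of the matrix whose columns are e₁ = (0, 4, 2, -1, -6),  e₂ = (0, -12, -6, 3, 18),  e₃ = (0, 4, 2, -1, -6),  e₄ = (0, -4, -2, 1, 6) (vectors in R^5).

1

Row-reduce the 4×5 matrix with these as rows.
Exactly 1 pivot survives; hence the rank is 1.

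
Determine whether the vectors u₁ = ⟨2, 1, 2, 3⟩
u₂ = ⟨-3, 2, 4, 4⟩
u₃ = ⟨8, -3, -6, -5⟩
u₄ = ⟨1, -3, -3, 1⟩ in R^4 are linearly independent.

linearly dependent

Place the vectors as rows of a 4×4 matrix and reduce to echelon form.
The reduction yields 3 nonzero rows, so the rank is 3.
Since rank 3 < 4, the set is linearly dependent.
Indeed u₁ - 2u₂ - u₃ = 0.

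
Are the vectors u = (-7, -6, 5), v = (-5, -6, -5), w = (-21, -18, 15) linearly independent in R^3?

linearly dependent

One vector is a scalar multiple of another, so the set is dependent.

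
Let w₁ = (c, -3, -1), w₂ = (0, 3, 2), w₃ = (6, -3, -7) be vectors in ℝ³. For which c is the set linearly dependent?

The vectors are dependent exactly when the determinant of the matrix with rows w₁, w₂, w₃ vanishes.
Expanding, det = -15*c - 18.
This vanishes exactly when c = -6/5.

c = -6/5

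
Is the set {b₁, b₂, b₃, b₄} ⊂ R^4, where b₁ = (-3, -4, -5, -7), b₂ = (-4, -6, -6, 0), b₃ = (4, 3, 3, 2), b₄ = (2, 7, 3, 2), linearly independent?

The matrix [b₁|b₂|b₃|b₄] has determinant -376.
A nonzero determinant means the columns are linearly independent.

linearly independent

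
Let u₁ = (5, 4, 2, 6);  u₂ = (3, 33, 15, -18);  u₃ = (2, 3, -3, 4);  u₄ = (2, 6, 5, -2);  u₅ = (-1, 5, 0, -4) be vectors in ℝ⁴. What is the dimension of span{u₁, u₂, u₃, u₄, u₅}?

Put the 4×5 matrix [u₁|u₂|u₃|u₄|u₅] into echelon form.
The echelon form has 3 nonzero rows, so the rank is 3.
(With 5 elements in a 4-dimensional space the rank is at most 4.)

3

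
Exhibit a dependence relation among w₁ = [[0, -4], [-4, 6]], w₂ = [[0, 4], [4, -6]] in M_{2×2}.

w₁ + w₂ = 0

Pass to coordinate vectors relative to the basis {E₁₁, E₁₂, E₂₁, E₂₂}.
Solve the homogeneous system with w₁, w₂ as columns by row-reducing the coefficient matrix.
The free variable yields coefficients (1, 1) (any nonzero multiple also works).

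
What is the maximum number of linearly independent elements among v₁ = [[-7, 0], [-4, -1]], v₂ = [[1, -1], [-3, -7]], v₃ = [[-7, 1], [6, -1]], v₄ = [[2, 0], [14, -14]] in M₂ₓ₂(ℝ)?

Use coordinates relative to {E₁₁, E₁₂, E₂₁, E₂₂}.
Row-reduce the 4×4 matrix with these as rows.
Exactly 3 pivots survive; hence the rank is 3.

3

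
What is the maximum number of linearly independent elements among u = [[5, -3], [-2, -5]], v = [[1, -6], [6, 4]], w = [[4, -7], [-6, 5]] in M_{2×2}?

Pass to coordinate vectors with respect to the basis {E₁₁, E₁₂, E₂₁, E₂₂}.
Row-reduce the 3×4 matrix with these as rows.
The echelon form has 3 nonzero rows, so the rank is 3.

3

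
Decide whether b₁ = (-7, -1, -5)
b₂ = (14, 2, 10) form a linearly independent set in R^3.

Place the vectors as rows of a 2×3 matrix and reduce to echelon form.
The reduction yields 1 nonzero row, so the rank is 1.
Since rank 1 < 2, the set is linearly dependent.
Indeed 2b₁ + b₂ = 0.

linearly dependent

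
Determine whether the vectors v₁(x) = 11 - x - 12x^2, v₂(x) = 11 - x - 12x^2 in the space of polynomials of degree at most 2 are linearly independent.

linearly dependent

Write each element as a coordinate vector in ℝ³ using {1, x, x^2}.
Place the vectors as rows of a 2×3 matrix and reduce to echelon form.
The reduction yields 1 nonzero row, so the rank is 1.
Since rank 1 < 2, the set is linearly dependent.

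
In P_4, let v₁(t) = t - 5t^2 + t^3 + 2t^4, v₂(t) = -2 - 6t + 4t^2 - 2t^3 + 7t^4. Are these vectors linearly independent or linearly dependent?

linearly independent

Take coordinates with respect to the standard basis {1, t, …, t^4}.
Row-reduce the matrix whose columns are v₁, v₂.
The reduction yields 2 nonzero rows, so the rank is 2.
Since rank = 2 (the number of vectors), the set is linearly independent.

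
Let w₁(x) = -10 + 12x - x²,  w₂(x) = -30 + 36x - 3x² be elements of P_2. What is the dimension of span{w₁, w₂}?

Pass to coordinate vectors with respect to the basis {1, x, x²}.
Form the matrix with w₁, w₂ as columns and reduce.
The echelon form has 1 nonzero row, so the rank is 1.

1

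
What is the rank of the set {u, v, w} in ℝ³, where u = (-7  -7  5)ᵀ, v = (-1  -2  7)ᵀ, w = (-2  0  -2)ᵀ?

3

Row-reduce the 3×3 matrix with these as rows.
The echelon form has 3 nonzero rows, so the rank is 3.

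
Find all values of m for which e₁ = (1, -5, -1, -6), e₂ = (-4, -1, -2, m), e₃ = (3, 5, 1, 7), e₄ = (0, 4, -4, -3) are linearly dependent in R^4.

Place the vectors as rows of a 4×4 matrix; dependence ⇔ determinant zero.
Expanding, det = -96*m - 504.
Setting this to zero gives m = -21/4.

m = -21/4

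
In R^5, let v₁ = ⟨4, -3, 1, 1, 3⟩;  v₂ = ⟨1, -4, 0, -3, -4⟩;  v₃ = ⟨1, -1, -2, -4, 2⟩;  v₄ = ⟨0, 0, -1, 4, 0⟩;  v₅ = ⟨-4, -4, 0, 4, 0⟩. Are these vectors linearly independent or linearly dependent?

linearly independent

The matrix [v₁|v₂|v₃|v₄|v₅] has determinant 2604.
A nonzero determinant means the columns are linearly independent.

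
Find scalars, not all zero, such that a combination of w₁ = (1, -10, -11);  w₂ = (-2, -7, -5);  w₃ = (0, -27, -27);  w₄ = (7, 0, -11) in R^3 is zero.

Set up α₁w₁ + … + α₄w₄ = 0 and solve the homogeneous system.
One solution (up to scaling) is (2, 1, -1, 0).

2w₁ + w₂ - w₃ = 0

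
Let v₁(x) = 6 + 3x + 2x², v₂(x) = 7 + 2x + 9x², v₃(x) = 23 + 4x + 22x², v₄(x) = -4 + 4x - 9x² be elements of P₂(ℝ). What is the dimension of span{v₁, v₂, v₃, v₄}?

Pass to coordinate vectors with respect to the basis {1, x, x²}.
Row-reduce the 4×3 matrix with these as rows.
Reduction leaves 3 leading entries, giving rank 3.
(With 4 elements in a 3-dimensional space the rank is at most 3.)

dim = 3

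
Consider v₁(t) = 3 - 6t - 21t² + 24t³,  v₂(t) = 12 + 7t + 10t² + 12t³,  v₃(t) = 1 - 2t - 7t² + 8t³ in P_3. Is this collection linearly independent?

linearly dependent

Write each element as a coordinate vector in ℝ⁴ using {1, t, …, t³}.
One vector is a scalar multiple of another, so the set is dependent.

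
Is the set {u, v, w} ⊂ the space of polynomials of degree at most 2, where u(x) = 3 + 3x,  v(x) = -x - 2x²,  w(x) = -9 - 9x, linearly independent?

Take coordinates with respect to the standard basis {1, x, x²}.
The matrix [u|v|w] has determinant 0.
A zero determinant means the columns are linearly dependent.
Indeed 3u + w = 0.

linearly dependent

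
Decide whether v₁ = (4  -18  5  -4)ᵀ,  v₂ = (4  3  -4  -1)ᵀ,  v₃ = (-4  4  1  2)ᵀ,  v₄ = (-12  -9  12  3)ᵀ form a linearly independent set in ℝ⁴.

linearly dependent

Form the 4×4 matrix with these as columns; its determinant is 0.
A zero determinant means the columns are linearly dependent.
Indeed v₁ + 2v₂ + 3v₃ = 0.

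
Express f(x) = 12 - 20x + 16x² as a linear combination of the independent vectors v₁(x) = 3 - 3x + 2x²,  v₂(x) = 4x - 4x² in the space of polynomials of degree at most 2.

Identify each element with its coordinate vector in ℝ³ via {1, x, x²}.
Solve the system with v₁, v₂ as columns and f as the right-hand side.
The system has the unique solution (c₁, c₂) = (4, -2).

f = 4v₁ - 2v₂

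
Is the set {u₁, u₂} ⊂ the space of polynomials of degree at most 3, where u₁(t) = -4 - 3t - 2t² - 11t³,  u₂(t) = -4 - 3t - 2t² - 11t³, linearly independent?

linearly dependent

Write each element as a coordinate vector in ℝ⁴ using {1, t, …, t³}.
Row-reduce the matrix whose columns are u₁, u₂.
The reduction yields 1 nonzero row, so the rank is 1.
Since rank 1 < 2, the set is linearly dependent.
Indeed u₁ - u₂ = 0.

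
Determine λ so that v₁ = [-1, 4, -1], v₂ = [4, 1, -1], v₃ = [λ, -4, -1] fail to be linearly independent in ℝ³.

λ = 37/3

The set is linearly dependent precisely when det[v₁; v₂; v₃] = 0.
Cofactor expansion gives det = 37 - 3*λ.
This vanishes exactly when λ = 37/3.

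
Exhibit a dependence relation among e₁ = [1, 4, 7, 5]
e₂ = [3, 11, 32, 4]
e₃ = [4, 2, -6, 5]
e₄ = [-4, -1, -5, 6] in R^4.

3e₁ - e₂ - e₃ - e₄ = 0

Row-reduce the matrix with e₁, e₂, e₃, e₄ as columns; the null space gives the coefficients.
One solution (up to scaling) is (3, -1, -1, -1).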